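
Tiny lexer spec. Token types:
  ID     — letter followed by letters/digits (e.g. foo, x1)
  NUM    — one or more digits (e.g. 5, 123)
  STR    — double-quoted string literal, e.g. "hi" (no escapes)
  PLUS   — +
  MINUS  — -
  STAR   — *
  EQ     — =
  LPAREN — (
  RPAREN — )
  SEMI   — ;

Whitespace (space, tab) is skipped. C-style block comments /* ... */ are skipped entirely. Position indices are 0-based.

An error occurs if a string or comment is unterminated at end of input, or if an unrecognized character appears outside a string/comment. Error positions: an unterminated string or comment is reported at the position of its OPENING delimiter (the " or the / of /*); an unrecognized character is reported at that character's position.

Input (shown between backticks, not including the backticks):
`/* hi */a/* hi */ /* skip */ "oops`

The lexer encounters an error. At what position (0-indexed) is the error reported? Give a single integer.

Answer: 29

Derivation:
pos=0: enter COMMENT mode (saw '/*')
exit COMMENT mode (now at pos=8)
pos=8: emit ID 'a' (now at pos=9)
pos=9: enter COMMENT mode (saw '/*')
exit COMMENT mode (now at pos=17)
pos=18: enter COMMENT mode (saw '/*')
exit COMMENT mode (now at pos=28)
pos=29: enter STRING mode
pos=29: ERROR — unterminated string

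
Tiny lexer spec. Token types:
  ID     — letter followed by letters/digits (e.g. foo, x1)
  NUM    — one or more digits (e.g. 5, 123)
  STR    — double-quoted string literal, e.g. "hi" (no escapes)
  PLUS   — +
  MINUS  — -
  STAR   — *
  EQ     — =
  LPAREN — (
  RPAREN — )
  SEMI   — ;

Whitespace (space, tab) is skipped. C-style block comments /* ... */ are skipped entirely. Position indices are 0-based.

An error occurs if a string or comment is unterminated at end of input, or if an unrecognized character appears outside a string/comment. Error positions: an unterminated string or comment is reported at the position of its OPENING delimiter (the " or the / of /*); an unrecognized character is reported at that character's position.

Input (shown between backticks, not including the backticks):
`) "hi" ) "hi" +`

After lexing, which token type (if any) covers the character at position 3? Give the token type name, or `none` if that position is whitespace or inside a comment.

Answer: STR

Derivation:
pos=0: emit RPAREN ')'
pos=2: enter STRING mode
pos=2: emit STR "hi" (now at pos=6)
pos=7: emit RPAREN ')'
pos=9: enter STRING mode
pos=9: emit STR "hi" (now at pos=13)
pos=14: emit PLUS '+'
DONE. 5 tokens: [RPAREN, STR, RPAREN, STR, PLUS]
Position 3: char is 'h' -> STR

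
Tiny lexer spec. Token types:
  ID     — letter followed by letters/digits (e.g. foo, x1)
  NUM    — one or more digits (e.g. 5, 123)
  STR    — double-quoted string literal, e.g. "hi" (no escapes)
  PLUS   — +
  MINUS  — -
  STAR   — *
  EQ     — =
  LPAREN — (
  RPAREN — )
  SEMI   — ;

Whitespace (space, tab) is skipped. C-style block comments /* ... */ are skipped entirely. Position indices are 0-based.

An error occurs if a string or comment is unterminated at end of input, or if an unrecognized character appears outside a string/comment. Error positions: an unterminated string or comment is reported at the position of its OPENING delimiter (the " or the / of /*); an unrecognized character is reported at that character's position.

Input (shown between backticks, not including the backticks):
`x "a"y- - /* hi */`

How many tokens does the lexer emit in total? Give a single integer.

Answer: 5

Derivation:
pos=0: emit ID 'x' (now at pos=1)
pos=2: enter STRING mode
pos=2: emit STR "a" (now at pos=5)
pos=5: emit ID 'y' (now at pos=6)
pos=6: emit MINUS '-'
pos=8: emit MINUS '-'
pos=10: enter COMMENT mode (saw '/*')
exit COMMENT mode (now at pos=18)
DONE. 5 tokens: [ID, STR, ID, MINUS, MINUS]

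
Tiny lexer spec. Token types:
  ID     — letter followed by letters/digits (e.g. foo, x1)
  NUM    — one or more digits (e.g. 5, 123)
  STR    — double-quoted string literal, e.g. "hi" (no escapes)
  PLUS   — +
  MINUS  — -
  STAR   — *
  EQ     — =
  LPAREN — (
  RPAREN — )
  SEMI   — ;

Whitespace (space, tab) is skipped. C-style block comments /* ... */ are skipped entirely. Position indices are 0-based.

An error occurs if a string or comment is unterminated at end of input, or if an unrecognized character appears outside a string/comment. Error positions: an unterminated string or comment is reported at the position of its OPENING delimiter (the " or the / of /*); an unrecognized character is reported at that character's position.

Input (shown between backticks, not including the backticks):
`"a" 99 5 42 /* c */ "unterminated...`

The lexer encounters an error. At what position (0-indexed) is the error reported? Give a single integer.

pos=0: enter STRING mode
pos=0: emit STR "a" (now at pos=3)
pos=4: emit NUM '99' (now at pos=6)
pos=7: emit NUM '5' (now at pos=8)
pos=9: emit NUM '42' (now at pos=11)
pos=12: enter COMMENT mode (saw '/*')
exit COMMENT mode (now at pos=19)
pos=20: enter STRING mode
pos=20: ERROR — unterminated string

Answer: 20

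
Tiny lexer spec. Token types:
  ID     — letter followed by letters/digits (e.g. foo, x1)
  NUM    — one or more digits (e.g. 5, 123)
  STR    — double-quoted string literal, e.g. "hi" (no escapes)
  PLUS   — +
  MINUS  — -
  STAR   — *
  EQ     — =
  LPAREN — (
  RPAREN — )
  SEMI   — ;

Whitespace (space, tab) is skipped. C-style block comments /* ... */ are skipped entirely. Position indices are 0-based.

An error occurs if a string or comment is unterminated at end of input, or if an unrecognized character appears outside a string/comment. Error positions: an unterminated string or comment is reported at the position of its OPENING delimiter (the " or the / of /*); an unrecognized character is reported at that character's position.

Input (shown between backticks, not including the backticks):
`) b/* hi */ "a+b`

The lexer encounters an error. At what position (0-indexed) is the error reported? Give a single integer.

pos=0: emit RPAREN ')'
pos=2: emit ID 'b' (now at pos=3)
pos=3: enter COMMENT mode (saw '/*')
exit COMMENT mode (now at pos=11)
pos=12: enter STRING mode
pos=12: ERROR — unterminated string

Answer: 12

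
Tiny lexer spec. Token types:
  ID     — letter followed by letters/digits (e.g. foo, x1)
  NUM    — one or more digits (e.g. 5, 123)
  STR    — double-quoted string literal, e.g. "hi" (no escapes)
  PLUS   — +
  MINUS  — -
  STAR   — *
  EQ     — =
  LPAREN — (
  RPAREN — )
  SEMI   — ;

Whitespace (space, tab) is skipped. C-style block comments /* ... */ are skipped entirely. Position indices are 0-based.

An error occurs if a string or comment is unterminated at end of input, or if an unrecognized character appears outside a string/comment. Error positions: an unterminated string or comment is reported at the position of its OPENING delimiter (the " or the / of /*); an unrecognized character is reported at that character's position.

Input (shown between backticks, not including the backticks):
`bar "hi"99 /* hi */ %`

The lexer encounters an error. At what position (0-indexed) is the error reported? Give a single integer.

pos=0: emit ID 'bar' (now at pos=3)
pos=4: enter STRING mode
pos=4: emit STR "hi" (now at pos=8)
pos=8: emit NUM '99' (now at pos=10)
pos=11: enter COMMENT mode (saw '/*')
exit COMMENT mode (now at pos=19)
pos=20: ERROR — unrecognized char '%'

Answer: 20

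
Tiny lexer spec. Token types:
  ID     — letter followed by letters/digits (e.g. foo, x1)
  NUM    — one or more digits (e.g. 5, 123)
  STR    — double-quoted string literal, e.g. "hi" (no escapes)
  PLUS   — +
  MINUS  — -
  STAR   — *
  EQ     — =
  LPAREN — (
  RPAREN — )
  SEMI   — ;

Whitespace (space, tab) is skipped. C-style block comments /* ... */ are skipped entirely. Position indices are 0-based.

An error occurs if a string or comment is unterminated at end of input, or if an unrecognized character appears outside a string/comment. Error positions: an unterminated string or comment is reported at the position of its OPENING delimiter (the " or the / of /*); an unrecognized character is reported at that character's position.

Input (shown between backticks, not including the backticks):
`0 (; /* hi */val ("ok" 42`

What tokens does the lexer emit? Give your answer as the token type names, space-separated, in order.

pos=0: emit NUM '0' (now at pos=1)
pos=2: emit LPAREN '('
pos=3: emit SEMI ';'
pos=5: enter COMMENT mode (saw '/*')
exit COMMENT mode (now at pos=13)
pos=13: emit ID 'val' (now at pos=16)
pos=17: emit LPAREN '('
pos=18: enter STRING mode
pos=18: emit STR "ok" (now at pos=22)
pos=23: emit NUM '42' (now at pos=25)
DONE. 7 tokens: [NUM, LPAREN, SEMI, ID, LPAREN, STR, NUM]

Answer: NUM LPAREN SEMI ID LPAREN STR NUM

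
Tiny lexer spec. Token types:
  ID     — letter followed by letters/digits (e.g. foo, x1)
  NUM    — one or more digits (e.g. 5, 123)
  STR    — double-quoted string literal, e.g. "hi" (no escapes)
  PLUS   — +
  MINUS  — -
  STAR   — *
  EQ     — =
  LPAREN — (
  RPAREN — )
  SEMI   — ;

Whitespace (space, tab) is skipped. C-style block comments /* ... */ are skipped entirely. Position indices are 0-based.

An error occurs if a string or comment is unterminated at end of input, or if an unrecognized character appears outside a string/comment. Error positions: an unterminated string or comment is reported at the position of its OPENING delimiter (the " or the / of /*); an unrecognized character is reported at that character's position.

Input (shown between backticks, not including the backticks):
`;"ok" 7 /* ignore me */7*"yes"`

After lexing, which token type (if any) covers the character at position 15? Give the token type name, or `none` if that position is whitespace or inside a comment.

Answer: none

Derivation:
pos=0: emit SEMI ';'
pos=1: enter STRING mode
pos=1: emit STR "ok" (now at pos=5)
pos=6: emit NUM '7' (now at pos=7)
pos=8: enter COMMENT mode (saw '/*')
exit COMMENT mode (now at pos=23)
pos=23: emit NUM '7' (now at pos=24)
pos=24: emit STAR '*'
pos=25: enter STRING mode
pos=25: emit STR "yes" (now at pos=30)
DONE. 6 tokens: [SEMI, STR, NUM, NUM, STAR, STR]
Position 15: char is 'r' -> none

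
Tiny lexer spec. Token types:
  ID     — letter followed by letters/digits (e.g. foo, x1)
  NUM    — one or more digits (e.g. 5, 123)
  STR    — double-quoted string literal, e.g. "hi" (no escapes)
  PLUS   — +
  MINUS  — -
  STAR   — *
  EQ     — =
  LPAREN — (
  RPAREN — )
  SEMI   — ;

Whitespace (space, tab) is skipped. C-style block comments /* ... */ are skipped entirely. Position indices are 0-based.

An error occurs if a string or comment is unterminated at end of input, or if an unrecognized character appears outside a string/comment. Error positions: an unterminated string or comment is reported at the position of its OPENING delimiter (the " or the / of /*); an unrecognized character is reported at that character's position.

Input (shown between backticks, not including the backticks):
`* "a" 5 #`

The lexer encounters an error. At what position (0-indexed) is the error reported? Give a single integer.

pos=0: emit STAR '*'
pos=2: enter STRING mode
pos=2: emit STR "a" (now at pos=5)
pos=6: emit NUM '5' (now at pos=7)
pos=8: ERROR — unrecognized char '#'

Answer: 8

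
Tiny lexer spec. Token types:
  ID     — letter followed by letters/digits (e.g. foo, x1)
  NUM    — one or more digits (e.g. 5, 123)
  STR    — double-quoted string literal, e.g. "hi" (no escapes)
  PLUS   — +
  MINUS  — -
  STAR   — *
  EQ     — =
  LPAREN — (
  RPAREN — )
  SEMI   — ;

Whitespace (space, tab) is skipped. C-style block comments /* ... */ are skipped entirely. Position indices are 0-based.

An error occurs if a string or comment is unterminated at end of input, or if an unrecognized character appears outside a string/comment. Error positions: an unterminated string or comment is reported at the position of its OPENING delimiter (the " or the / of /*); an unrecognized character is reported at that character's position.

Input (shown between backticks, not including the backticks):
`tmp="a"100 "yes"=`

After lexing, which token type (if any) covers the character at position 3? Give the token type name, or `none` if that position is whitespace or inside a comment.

Answer: EQ

Derivation:
pos=0: emit ID 'tmp' (now at pos=3)
pos=3: emit EQ '='
pos=4: enter STRING mode
pos=4: emit STR "a" (now at pos=7)
pos=7: emit NUM '100' (now at pos=10)
pos=11: enter STRING mode
pos=11: emit STR "yes" (now at pos=16)
pos=16: emit EQ '='
DONE. 6 tokens: [ID, EQ, STR, NUM, STR, EQ]
Position 3: char is '=' -> EQ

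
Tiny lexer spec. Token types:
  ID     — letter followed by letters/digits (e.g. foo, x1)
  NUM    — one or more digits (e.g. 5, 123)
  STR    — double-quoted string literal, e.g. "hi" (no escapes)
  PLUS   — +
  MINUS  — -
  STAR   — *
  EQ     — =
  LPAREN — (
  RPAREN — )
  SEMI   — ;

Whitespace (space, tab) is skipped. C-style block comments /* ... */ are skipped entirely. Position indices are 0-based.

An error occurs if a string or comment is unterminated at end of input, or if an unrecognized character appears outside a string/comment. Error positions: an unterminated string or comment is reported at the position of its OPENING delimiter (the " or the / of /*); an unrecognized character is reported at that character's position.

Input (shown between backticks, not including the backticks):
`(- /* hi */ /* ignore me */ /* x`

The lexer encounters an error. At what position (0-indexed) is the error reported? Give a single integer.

pos=0: emit LPAREN '('
pos=1: emit MINUS '-'
pos=3: enter COMMENT mode (saw '/*')
exit COMMENT mode (now at pos=11)
pos=12: enter COMMENT mode (saw '/*')
exit COMMENT mode (now at pos=27)
pos=28: enter COMMENT mode (saw '/*')
pos=28: ERROR — unterminated comment (reached EOF)

Answer: 28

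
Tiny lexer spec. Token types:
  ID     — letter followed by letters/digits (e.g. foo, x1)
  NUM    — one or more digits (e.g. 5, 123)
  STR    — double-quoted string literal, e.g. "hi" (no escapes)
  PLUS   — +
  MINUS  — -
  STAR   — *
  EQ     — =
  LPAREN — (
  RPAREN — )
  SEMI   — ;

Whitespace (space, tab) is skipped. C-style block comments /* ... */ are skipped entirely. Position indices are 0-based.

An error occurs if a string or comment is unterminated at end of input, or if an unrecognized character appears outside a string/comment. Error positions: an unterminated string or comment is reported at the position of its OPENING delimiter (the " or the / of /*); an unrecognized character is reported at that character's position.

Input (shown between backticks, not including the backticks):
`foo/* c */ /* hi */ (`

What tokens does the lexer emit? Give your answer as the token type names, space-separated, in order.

pos=0: emit ID 'foo' (now at pos=3)
pos=3: enter COMMENT mode (saw '/*')
exit COMMENT mode (now at pos=10)
pos=11: enter COMMENT mode (saw '/*')
exit COMMENT mode (now at pos=19)
pos=20: emit LPAREN '('
DONE. 2 tokens: [ID, LPAREN]

Answer: ID LPAREN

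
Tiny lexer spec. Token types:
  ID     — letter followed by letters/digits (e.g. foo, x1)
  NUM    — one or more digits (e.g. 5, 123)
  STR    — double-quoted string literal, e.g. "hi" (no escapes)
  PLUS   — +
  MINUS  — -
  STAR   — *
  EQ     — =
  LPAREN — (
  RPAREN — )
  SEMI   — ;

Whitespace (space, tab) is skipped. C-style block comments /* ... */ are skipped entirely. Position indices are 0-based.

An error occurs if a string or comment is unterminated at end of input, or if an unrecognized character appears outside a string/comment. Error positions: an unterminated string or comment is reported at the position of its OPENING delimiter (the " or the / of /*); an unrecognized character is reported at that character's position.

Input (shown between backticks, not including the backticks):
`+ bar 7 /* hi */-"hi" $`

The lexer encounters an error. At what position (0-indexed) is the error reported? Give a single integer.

Answer: 22

Derivation:
pos=0: emit PLUS '+'
pos=2: emit ID 'bar' (now at pos=5)
pos=6: emit NUM '7' (now at pos=7)
pos=8: enter COMMENT mode (saw '/*')
exit COMMENT mode (now at pos=16)
pos=16: emit MINUS '-'
pos=17: enter STRING mode
pos=17: emit STR "hi" (now at pos=21)
pos=22: ERROR — unrecognized char '$'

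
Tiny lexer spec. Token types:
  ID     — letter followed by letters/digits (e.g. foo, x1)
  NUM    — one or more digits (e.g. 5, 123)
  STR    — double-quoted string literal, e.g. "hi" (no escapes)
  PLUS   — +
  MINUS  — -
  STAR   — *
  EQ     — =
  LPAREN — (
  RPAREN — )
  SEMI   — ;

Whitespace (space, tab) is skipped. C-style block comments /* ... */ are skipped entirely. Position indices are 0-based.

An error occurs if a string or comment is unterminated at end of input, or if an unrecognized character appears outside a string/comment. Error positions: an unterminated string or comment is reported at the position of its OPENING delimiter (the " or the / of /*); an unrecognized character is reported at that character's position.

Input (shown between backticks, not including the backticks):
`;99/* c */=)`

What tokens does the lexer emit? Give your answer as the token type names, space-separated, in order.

Answer: SEMI NUM EQ RPAREN

Derivation:
pos=0: emit SEMI ';'
pos=1: emit NUM '99' (now at pos=3)
pos=3: enter COMMENT mode (saw '/*')
exit COMMENT mode (now at pos=10)
pos=10: emit EQ '='
pos=11: emit RPAREN ')'
DONE. 4 tokens: [SEMI, NUM, EQ, RPAREN]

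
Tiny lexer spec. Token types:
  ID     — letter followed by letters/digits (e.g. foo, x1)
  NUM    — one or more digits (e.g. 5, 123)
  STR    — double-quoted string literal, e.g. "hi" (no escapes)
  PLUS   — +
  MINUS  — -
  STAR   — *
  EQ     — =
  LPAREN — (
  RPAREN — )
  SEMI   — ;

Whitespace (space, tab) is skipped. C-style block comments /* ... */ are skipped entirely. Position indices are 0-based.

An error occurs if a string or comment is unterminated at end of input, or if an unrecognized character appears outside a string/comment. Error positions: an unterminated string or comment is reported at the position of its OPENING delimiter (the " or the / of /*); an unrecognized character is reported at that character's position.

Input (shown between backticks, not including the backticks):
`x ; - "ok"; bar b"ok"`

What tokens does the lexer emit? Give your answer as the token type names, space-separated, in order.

pos=0: emit ID 'x' (now at pos=1)
pos=2: emit SEMI ';'
pos=4: emit MINUS '-'
pos=6: enter STRING mode
pos=6: emit STR "ok" (now at pos=10)
pos=10: emit SEMI ';'
pos=12: emit ID 'bar' (now at pos=15)
pos=16: emit ID 'b' (now at pos=17)
pos=17: enter STRING mode
pos=17: emit STR "ok" (now at pos=21)
DONE. 8 tokens: [ID, SEMI, MINUS, STR, SEMI, ID, ID, STR]

Answer: ID SEMI MINUS STR SEMI ID ID STR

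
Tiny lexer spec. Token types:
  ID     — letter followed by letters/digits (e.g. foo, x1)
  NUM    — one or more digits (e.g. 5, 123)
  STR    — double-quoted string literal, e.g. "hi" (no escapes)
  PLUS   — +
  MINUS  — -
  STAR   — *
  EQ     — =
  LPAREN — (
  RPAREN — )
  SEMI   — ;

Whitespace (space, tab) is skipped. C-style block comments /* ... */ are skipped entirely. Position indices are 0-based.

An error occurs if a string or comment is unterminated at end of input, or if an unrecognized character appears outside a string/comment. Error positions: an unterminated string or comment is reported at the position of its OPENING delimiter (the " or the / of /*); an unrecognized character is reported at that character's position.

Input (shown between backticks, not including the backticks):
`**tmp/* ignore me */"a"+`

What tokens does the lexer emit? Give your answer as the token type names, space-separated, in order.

Answer: STAR STAR ID STR PLUS

Derivation:
pos=0: emit STAR '*'
pos=1: emit STAR '*'
pos=2: emit ID 'tmp' (now at pos=5)
pos=5: enter COMMENT mode (saw '/*')
exit COMMENT mode (now at pos=20)
pos=20: enter STRING mode
pos=20: emit STR "a" (now at pos=23)
pos=23: emit PLUS '+'
DONE. 5 tokens: [STAR, STAR, ID, STR, PLUS]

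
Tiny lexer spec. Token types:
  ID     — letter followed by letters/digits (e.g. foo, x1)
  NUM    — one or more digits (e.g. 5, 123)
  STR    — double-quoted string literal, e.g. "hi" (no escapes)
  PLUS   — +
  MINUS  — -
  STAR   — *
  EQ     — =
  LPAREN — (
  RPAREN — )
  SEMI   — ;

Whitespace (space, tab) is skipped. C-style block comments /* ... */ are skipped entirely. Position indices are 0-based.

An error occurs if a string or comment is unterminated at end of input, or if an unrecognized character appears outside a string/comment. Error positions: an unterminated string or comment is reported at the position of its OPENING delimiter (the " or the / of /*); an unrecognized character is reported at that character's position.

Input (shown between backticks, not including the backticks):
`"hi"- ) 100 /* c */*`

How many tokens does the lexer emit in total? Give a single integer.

pos=0: enter STRING mode
pos=0: emit STR "hi" (now at pos=4)
pos=4: emit MINUS '-'
pos=6: emit RPAREN ')'
pos=8: emit NUM '100' (now at pos=11)
pos=12: enter COMMENT mode (saw '/*')
exit COMMENT mode (now at pos=19)
pos=19: emit STAR '*'
DONE. 5 tokens: [STR, MINUS, RPAREN, NUM, STAR]

Answer: 5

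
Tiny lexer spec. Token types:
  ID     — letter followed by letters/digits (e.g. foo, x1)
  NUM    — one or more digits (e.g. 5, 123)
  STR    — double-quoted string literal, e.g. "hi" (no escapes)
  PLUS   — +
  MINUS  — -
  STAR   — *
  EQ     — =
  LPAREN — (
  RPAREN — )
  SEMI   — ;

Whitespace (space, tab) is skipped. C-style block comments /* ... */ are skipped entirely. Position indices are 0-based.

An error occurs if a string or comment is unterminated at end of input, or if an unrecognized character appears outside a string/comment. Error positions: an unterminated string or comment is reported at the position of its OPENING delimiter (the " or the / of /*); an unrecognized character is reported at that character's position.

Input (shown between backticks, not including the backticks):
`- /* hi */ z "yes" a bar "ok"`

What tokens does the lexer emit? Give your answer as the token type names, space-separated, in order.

Answer: MINUS ID STR ID ID STR

Derivation:
pos=0: emit MINUS '-'
pos=2: enter COMMENT mode (saw '/*')
exit COMMENT mode (now at pos=10)
pos=11: emit ID 'z' (now at pos=12)
pos=13: enter STRING mode
pos=13: emit STR "yes" (now at pos=18)
pos=19: emit ID 'a' (now at pos=20)
pos=21: emit ID 'bar' (now at pos=24)
pos=25: enter STRING mode
pos=25: emit STR "ok" (now at pos=29)
DONE. 6 tokens: [MINUS, ID, STR, ID, ID, STR]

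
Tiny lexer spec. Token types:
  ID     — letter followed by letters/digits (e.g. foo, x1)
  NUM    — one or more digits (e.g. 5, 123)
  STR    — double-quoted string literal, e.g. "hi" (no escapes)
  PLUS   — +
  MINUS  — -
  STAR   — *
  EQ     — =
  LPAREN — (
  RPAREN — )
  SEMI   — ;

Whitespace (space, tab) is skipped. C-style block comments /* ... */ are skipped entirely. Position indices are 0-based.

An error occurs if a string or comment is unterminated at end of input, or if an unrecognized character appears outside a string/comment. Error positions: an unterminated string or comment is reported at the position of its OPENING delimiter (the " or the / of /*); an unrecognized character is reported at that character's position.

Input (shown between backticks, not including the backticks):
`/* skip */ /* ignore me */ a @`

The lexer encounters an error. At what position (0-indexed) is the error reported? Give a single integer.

pos=0: enter COMMENT mode (saw '/*')
exit COMMENT mode (now at pos=10)
pos=11: enter COMMENT mode (saw '/*')
exit COMMENT mode (now at pos=26)
pos=27: emit ID 'a' (now at pos=28)
pos=29: ERROR — unrecognized char '@'

Answer: 29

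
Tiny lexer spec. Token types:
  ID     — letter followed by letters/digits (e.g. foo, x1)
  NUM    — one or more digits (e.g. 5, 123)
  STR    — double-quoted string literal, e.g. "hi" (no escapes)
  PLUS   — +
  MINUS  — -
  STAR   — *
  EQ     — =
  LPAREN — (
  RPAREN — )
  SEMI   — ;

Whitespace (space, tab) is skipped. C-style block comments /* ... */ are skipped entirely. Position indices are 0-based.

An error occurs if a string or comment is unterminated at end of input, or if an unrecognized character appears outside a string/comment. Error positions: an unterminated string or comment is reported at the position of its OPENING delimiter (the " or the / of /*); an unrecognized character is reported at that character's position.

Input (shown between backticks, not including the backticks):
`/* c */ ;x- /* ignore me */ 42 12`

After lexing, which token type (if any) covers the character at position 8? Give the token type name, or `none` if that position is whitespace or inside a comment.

Answer: SEMI

Derivation:
pos=0: enter COMMENT mode (saw '/*')
exit COMMENT mode (now at pos=7)
pos=8: emit SEMI ';'
pos=9: emit ID 'x' (now at pos=10)
pos=10: emit MINUS '-'
pos=12: enter COMMENT mode (saw '/*')
exit COMMENT mode (now at pos=27)
pos=28: emit NUM '42' (now at pos=30)
pos=31: emit NUM '12' (now at pos=33)
DONE. 5 tokens: [SEMI, ID, MINUS, NUM, NUM]
Position 8: char is ';' -> SEMI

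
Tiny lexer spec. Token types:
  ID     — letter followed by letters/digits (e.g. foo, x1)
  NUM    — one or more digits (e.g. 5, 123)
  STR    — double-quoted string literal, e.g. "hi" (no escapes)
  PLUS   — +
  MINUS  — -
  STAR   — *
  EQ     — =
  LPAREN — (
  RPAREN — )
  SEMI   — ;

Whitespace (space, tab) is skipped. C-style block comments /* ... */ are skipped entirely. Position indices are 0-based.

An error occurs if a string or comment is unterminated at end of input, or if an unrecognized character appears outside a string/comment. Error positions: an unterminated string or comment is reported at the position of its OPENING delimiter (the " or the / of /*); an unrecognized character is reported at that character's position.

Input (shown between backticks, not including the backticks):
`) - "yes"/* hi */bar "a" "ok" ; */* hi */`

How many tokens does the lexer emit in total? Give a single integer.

pos=0: emit RPAREN ')'
pos=2: emit MINUS '-'
pos=4: enter STRING mode
pos=4: emit STR "yes" (now at pos=9)
pos=9: enter COMMENT mode (saw '/*')
exit COMMENT mode (now at pos=17)
pos=17: emit ID 'bar' (now at pos=20)
pos=21: enter STRING mode
pos=21: emit STR "a" (now at pos=24)
pos=25: enter STRING mode
pos=25: emit STR "ok" (now at pos=29)
pos=30: emit SEMI ';'
pos=32: emit STAR '*'
pos=33: enter COMMENT mode (saw '/*')
exit COMMENT mode (now at pos=41)
DONE. 8 tokens: [RPAREN, MINUS, STR, ID, STR, STR, SEMI, STAR]

Answer: 8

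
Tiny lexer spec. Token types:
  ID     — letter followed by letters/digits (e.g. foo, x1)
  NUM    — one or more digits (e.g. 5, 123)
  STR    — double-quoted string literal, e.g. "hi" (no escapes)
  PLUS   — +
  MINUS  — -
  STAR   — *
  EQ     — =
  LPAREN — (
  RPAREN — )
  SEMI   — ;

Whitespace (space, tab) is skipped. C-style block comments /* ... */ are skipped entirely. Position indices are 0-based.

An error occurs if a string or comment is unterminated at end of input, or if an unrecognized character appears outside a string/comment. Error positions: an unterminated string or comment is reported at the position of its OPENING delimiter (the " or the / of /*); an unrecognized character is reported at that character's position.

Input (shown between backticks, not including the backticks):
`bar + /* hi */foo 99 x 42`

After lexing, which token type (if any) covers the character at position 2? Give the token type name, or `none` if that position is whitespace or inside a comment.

Answer: ID

Derivation:
pos=0: emit ID 'bar' (now at pos=3)
pos=4: emit PLUS '+'
pos=6: enter COMMENT mode (saw '/*')
exit COMMENT mode (now at pos=14)
pos=14: emit ID 'foo' (now at pos=17)
pos=18: emit NUM '99' (now at pos=20)
pos=21: emit ID 'x' (now at pos=22)
pos=23: emit NUM '42' (now at pos=25)
DONE. 6 tokens: [ID, PLUS, ID, NUM, ID, NUM]
Position 2: char is 'r' -> ID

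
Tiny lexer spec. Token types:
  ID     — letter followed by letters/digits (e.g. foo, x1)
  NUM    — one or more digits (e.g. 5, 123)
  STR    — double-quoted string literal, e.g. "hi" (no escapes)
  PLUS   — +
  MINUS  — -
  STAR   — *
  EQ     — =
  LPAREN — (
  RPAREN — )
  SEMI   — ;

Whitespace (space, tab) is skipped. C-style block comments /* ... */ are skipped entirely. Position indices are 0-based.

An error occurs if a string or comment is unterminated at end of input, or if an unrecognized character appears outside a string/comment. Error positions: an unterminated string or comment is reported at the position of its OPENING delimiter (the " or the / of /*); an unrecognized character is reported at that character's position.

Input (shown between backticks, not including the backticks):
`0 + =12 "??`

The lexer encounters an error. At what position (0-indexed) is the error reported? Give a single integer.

pos=0: emit NUM '0' (now at pos=1)
pos=2: emit PLUS '+'
pos=4: emit EQ '='
pos=5: emit NUM '12' (now at pos=7)
pos=8: enter STRING mode
pos=8: ERROR — unterminated string

Answer: 8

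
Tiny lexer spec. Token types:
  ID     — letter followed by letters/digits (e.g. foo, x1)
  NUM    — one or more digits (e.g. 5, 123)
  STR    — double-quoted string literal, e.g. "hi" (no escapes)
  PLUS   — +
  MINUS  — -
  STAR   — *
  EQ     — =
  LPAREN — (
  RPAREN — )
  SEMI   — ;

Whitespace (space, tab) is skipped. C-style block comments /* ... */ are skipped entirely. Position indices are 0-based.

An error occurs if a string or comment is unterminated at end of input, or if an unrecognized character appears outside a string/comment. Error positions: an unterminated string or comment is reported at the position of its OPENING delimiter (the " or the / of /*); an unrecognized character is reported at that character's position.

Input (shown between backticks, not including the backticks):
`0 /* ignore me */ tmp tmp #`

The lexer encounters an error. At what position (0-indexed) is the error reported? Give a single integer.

Answer: 26

Derivation:
pos=0: emit NUM '0' (now at pos=1)
pos=2: enter COMMENT mode (saw '/*')
exit COMMENT mode (now at pos=17)
pos=18: emit ID 'tmp' (now at pos=21)
pos=22: emit ID 'tmp' (now at pos=25)
pos=26: ERROR — unrecognized char '#'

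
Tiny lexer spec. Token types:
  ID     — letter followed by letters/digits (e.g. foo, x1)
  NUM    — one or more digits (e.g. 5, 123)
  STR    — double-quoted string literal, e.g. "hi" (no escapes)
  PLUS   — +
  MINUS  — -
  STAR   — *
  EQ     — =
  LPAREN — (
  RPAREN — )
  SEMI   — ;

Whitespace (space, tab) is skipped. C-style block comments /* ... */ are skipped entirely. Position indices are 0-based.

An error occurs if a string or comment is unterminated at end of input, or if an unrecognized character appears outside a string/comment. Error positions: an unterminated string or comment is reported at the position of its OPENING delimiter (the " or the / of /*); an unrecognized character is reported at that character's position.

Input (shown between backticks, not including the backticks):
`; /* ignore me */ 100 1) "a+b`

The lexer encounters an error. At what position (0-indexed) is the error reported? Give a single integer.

Answer: 25

Derivation:
pos=0: emit SEMI ';'
pos=2: enter COMMENT mode (saw '/*')
exit COMMENT mode (now at pos=17)
pos=18: emit NUM '100' (now at pos=21)
pos=22: emit NUM '1' (now at pos=23)
pos=23: emit RPAREN ')'
pos=25: enter STRING mode
pos=25: ERROR — unterminated string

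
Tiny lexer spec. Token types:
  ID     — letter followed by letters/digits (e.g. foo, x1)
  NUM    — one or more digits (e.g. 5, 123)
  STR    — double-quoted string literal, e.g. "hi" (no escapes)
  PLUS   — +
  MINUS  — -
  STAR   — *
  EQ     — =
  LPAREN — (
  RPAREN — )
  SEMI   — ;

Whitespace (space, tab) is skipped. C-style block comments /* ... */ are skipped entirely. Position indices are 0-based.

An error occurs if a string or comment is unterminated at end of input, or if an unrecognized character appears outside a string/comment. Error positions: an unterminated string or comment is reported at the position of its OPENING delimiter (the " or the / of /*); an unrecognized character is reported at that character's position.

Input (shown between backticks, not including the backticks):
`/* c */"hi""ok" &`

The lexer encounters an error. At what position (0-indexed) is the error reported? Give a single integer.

pos=0: enter COMMENT mode (saw '/*')
exit COMMENT mode (now at pos=7)
pos=7: enter STRING mode
pos=7: emit STR "hi" (now at pos=11)
pos=11: enter STRING mode
pos=11: emit STR "ok" (now at pos=15)
pos=16: ERROR — unrecognized char '&'

Answer: 16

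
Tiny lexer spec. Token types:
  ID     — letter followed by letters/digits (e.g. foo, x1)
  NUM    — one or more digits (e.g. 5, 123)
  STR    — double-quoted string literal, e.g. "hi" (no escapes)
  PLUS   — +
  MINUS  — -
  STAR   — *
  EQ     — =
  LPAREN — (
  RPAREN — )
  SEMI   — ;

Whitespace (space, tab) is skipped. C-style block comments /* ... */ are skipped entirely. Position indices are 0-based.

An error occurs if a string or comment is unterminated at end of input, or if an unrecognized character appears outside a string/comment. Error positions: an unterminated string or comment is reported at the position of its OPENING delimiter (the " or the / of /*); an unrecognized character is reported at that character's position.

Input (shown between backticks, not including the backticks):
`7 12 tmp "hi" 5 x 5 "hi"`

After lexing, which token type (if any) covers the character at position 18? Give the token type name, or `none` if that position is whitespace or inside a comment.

Answer: NUM

Derivation:
pos=0: emit NUM '7' (now at pos=1)
pos=2: emit NUM '12' (now at pos=4)
pos=5: emit ID 'tmp' (now at pos=8)
pos=9: enter STRING mode
pos=9: emit STR "hi" (now at pos=13)
pos=14: emit NUM '5' (now at pos=15)
pos=16: emit ID 'x' (now at pos=17)
pos=18: emit NUM '5' (now at pos=19)
pos=20: enter STRING mode
pos=20: emit STR "hi" (now at pos=24)
DONE. 8 tokens: [NUM, NUM, ID, STR, NUM, ID, NUM, STR]
Position 18: char is '5' -> NUM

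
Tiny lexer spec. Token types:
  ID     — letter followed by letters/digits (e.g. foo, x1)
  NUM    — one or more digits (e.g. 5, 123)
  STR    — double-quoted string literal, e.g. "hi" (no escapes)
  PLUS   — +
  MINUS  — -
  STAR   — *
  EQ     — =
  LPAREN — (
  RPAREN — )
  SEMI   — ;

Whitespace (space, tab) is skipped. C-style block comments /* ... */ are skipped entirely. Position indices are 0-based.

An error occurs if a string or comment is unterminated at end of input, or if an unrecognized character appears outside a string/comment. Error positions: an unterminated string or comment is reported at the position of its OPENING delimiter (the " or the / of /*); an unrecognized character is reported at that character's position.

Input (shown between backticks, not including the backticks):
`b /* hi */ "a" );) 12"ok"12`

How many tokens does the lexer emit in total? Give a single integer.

pos=0: emit ID 'b' (now at pos=1)
pos=2: enter COMMENT mode (saw '/*')
exit COMMENT mode (now at pos=10)
pos=11: enter STRING mode
pos=11: emit STR "a" (now at pos=14)
pos=15: emit RPAREN ')'
pos=16: emit SEMI ';'
pos=17: emit RPAREN ')'
pos=19: emit NUM '12' (now at pos=21)
pos=21: enter STRING mode
pos=21: emit STR "ok" (now at pos=25)
pos=25: emit NUM '12' (now at pos=27)
DONE. 8 tokens: [ID, STR, RPAREN, SEMI, RPAREN, NUM, STR, NUM]

Answer: 8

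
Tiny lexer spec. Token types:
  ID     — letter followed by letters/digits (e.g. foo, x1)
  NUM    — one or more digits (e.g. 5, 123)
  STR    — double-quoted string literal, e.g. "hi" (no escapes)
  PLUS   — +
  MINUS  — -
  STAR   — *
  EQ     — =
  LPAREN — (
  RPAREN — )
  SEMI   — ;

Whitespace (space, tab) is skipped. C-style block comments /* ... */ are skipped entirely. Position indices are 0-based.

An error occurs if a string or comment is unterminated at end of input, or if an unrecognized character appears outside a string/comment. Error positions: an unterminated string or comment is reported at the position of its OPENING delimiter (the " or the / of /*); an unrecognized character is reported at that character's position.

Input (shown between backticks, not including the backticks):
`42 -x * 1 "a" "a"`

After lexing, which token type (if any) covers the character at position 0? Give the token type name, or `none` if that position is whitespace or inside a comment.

Answer: NUM

Derivation:
pos=0: emit NUM '42' (now at pos=2)
pos=3: emit MINUS '-'
pos=4: emit ID 'x' (now at pos=5)
pos=6: emit STAR '*'
pos=8: emit NUM '1' (now at pos=9)
pos=10: enter STRING mode
pos=10: emit STR "a" (now at pos=13)
pos=14: enter STRING mode
pos=14: emit STR "a" (now at pos=17)
DONE. 7 tokens: [NUM, MINUS, ID, STAR, NUM, STR, STR]
Position 0: char is '4' -> NUM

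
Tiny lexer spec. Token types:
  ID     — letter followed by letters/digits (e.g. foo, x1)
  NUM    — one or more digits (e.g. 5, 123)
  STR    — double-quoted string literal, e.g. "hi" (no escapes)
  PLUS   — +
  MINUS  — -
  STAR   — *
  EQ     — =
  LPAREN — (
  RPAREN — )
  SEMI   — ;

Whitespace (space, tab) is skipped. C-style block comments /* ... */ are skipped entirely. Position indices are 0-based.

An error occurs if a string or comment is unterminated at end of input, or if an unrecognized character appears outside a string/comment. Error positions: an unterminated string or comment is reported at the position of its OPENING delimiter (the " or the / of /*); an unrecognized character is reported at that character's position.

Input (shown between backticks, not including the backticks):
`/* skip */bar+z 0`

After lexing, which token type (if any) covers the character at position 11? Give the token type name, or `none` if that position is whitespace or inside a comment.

Answer: ID

Derivation:
pos=0: enter COMMENT mode (saw '/*')
exit COMMENT mode (now at pos=10)
pos=10: emit ID 'bar' (now at pos=13)
pos=13: emit PLUS '+'
pos=14: emit ID 'z' (now at pos=15)
pos=16: emit NUM '0' (now at pos=17)
DONE. 4 tokens: [ID, PLUS, ID, NUM]
Position 11: char is 'a' -> ID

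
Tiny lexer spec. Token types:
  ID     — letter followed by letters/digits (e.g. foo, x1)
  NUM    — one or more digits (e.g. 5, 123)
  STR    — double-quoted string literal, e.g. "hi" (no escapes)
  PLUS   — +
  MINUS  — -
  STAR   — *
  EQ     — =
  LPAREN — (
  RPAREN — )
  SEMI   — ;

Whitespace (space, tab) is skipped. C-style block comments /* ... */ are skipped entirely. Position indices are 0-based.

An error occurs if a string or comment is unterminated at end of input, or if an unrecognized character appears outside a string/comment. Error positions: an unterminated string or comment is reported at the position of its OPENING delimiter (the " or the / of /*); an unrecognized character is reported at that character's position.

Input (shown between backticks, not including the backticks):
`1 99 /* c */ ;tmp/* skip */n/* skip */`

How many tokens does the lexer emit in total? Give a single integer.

pos=0: emit NUM '1' (now at pos=1)
pos=2: emit NUM '99' (now at pos=4)
pos=5: enter COMMENT mode (saw '/*')
exit COMMENT mode (now at pos=12)
pos=13: emit SEMI ';'
pos=14: emit ID 'tmp' (now at pos=17)
pos=17: enter COMMENT mode (saw '/*')
exit COMMENT mode (now at pos=27)
pos=27: emit ID 'n' (now at pos=28)
pos=28: enter COMMENT mode (saw '/*')
exit COMMENT mode (now at pos=38)
DONE. 5 tokens: [NUM, NUM, SEMI, ID, ID]

Answer: 5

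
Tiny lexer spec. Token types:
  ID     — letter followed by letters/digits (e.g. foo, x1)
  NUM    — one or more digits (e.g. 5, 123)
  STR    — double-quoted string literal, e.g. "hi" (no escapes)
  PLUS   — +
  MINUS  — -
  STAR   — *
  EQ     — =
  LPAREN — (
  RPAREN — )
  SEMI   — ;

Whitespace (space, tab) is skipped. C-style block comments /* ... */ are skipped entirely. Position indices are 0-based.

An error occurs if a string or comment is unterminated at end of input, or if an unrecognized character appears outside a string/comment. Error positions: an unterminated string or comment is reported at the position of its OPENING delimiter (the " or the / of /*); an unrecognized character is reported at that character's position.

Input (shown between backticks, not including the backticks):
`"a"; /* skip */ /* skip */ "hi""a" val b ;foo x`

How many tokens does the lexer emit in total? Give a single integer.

Answer: 9

Derivation:
pos=0: enter STRING mode
pos=0: emit STR "a" (now at pos=3)
pos=3: emit SEMI ';'
pos=5: enter COMMENT mode (saw '/*')
exit COMMENT mode (now at pos=15)
pos=16: enter COMMENT mode (saw '/*')
exit COMMENT mode (now at pos=26)
pos=27: enter STRING mode
pos=27: emit STR "hi" (now at pos=31)
pos=31: enter STRING mode
pos=31: emit STR "a" (now at pos=34)
pos=35: emit ID 'val' (now at pos=38)
pos=39: emit ID 'b' (now at pos=40)
pos=41: emit SEMI ';'
pos=42: emit ID 'foo' (now at pos=45)
pos=46: emit ID 'x' (now at pos=47)
DONE. 9 tokens: [STR, SEMI, STR, STR, ID, ID, SEMI, ID, ID]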